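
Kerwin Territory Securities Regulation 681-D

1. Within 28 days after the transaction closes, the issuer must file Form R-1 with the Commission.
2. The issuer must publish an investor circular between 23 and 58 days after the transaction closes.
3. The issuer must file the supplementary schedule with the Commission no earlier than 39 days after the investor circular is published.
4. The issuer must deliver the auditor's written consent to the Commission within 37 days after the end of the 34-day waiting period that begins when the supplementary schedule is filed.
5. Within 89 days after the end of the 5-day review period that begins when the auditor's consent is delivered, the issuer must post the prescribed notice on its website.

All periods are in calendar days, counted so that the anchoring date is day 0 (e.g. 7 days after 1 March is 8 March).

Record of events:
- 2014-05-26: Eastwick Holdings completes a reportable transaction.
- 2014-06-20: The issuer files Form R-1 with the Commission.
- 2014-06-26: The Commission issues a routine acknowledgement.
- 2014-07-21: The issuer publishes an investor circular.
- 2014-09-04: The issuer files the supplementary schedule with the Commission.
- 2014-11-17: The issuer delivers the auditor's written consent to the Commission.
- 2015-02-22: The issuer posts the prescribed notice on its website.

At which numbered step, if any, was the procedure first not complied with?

Step 1: 28 days after 2014-05-26 (when the transaction closes) is 2014-06-23; 2014-06-20 is within that limit.
Step 2: the window is 23–58 days after 2014-05-26 (when the transaction closes), so 2014-06-18 through 2014-07-23; done 2014-07-21 — within the window.
Step 3: the earliest permitted date is 39 days after 2014-07-21 (when the investor circular is published), i.e. 2014-08-29; done 2014-09-04 — permitted.
Step 4: 37 days after 2014-10-08 (end of the 34-day waiting period, which began when the supplementary schedule is filed on 2014-09-04) is 2014-11-14; 2014-11-17 misses that deadline by 3 days.
The procedure was therefore not followed at step 4.

Step 4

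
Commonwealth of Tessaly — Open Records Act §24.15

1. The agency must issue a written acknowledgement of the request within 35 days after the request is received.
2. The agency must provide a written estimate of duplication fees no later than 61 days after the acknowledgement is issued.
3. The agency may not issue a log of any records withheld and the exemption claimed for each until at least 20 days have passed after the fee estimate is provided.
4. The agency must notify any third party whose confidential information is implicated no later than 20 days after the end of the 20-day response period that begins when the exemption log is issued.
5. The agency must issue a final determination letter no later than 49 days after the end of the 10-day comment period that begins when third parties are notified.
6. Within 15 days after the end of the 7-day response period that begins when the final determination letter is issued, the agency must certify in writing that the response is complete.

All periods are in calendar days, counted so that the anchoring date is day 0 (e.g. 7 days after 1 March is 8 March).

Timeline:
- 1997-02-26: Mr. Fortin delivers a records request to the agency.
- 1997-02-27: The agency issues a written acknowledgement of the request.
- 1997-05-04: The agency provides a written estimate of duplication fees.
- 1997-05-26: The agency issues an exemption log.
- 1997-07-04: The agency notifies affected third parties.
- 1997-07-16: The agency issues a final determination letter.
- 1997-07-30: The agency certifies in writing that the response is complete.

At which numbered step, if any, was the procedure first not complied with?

Step 1: 35 days after 1997-02-26 (when the request is received) is 1997-04-02; done 1997-02-27 — timely.
Step 2: 61 days after 1997-02-27 (when the acknowledgement is issued) is 1997-04-29; not done until 1997-05-04, 5 days after the deadline.
The analysis stops there.

Step 2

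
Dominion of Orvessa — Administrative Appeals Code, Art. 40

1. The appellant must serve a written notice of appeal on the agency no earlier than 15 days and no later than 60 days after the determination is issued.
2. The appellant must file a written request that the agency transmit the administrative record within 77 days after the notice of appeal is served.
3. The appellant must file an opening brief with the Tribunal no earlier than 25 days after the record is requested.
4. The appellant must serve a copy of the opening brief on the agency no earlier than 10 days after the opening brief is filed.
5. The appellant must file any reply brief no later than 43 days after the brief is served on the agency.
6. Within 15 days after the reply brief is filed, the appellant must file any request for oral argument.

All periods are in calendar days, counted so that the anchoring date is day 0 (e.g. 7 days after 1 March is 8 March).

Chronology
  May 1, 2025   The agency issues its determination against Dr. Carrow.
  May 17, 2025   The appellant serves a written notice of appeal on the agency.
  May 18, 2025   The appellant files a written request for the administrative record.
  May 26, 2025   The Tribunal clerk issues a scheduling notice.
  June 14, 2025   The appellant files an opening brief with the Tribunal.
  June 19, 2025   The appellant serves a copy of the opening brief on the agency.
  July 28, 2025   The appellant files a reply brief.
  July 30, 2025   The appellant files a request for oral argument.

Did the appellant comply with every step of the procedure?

No

Step 1: the window is 15–60 days after May 1, 2025 (when the determination is issued), so May 16, 2025 through June 30, 2025; May 17, 2025 falls inside that range.
Step 2: 77 days after May 17, 2025 (when the notice of appeal is served) is August 2, 2025; May 18, 2025 is within that limit.
Step 3: the earliest permitted date is 25 days after May 18, 2025 (when the record is requested), i.e. June 12, 2025; done June 14, 2025 — permitted.
Step 4: the earliest permitted date is 10 days after June 14, 2025 (when the opening brief is filed), i.e. June 24, 2025; done June 19, 2025 — 5 days too early.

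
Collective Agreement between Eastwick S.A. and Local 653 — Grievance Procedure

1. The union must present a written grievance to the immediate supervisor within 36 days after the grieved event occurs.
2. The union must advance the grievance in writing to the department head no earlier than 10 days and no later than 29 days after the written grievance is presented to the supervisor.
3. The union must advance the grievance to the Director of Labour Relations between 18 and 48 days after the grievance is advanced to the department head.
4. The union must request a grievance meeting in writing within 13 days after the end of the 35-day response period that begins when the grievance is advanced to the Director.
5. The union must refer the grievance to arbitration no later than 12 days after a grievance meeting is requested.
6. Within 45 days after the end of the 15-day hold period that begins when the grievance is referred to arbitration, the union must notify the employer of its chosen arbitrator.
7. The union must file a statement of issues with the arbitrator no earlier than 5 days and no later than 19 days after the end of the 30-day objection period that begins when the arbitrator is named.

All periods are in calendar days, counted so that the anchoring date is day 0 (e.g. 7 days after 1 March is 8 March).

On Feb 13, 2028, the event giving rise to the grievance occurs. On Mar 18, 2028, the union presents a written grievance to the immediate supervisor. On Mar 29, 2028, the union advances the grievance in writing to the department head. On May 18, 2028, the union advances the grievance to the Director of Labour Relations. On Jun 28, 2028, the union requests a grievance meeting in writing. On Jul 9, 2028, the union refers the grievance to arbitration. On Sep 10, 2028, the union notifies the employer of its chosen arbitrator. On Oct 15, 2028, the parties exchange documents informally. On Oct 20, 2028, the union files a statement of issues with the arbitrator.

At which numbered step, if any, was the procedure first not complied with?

Step 3

Step 1 — counting 36 days from Feb 13, 2028 (when the grieved event occurs) gives a deadline of Mar 20, 2028; completed Mar 18, 2028, before the deadline.
Step 2 — 10 and 29 days from Mar 18, 2028 (when the written grievance is presented to the supervisor) are Mar 28, 2028 and Apr 16, 2028 respectively; Mar 29, 2028 falls inside that range.
Step 3 — 18 and 48 days from Mar 29, 2028 (when the grievance is advanced to the department head) are Apr 16, 2028 and May 16, 2028 respectively; May 18, 2028 is 2 days past the end of the window.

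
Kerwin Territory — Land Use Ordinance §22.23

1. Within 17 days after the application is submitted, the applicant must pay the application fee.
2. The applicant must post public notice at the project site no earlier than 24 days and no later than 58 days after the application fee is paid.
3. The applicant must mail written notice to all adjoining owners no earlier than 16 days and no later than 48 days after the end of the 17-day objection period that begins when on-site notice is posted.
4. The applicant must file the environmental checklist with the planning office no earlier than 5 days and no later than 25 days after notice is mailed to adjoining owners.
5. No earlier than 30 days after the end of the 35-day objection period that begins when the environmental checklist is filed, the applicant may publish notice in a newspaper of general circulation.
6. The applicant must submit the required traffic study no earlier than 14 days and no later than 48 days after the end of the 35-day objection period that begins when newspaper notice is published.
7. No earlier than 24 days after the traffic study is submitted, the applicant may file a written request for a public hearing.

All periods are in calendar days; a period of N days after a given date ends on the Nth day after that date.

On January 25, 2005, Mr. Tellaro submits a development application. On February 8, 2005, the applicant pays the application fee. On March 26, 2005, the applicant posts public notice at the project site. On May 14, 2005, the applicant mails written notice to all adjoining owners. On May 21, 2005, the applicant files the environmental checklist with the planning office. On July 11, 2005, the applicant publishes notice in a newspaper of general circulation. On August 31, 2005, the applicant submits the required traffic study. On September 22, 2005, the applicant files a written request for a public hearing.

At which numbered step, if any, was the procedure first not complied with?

Step 1: 17 days after January 25, 2005 (when the application is submitted) is February 11, 2005; done February 8, 2005 — timely.
Step 2: the window is 24–58 days after February 8, 2005 (when the application fee is paid), so March 4, 2005 through April 7, 2005; done March 26, 2005, which is between those dates.
Step 3: the window is 16–48 days after April 12, 2005 (end of the 17-day objection period, which began when on-site notice is posted on March 26, 2005), so April 28, 2005 through May 30, 2005; May 14, 2005 falls inside that range.
Step 4: the window is 5–25 days after May 14, 2005 (when notice is mailed to adjoining owners), so May 19, 2005 through June 8, 2005; done May 21, 2005 — within the window.
Step 5: the earliest permitted date is 30 days after June 25, 2005 (end of the 35-day objection period, which began when the environmental checklist is filed on May 21, 2005), i.e. July 25, 2005; done July 11, 2005 — 14 days too early.

Step 5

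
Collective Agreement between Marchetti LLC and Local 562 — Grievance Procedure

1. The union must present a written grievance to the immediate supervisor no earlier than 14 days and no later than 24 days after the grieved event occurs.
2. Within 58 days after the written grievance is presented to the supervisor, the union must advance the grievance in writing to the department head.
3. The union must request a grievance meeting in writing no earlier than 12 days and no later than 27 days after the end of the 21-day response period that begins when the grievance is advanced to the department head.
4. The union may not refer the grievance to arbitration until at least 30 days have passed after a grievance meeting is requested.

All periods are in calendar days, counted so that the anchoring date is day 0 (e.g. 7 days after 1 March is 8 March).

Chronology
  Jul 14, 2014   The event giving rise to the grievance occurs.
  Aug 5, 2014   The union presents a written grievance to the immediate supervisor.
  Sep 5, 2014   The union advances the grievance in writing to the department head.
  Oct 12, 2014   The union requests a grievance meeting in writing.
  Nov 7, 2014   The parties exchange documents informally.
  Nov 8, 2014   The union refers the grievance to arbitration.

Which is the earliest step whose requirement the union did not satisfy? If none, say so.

Step 1 — 14 and 24 days from Jul 14, 2014 (when the grieved event occurs) are Jul 28, 2014 and Aug 7, 2014 respectively; done Aug 5, 2014 — within the window.
Step 2 — counting 58 days from Aug 5, 2014 (when the written grievance is presented to the supervisor) gives a deadline of Oct 2, 2014; completed Sep 5, 2014, before the deadline.
Step 3 — 12 and 27 days from Sep 26, 2014 (end of the 21-day response period, which began when the grievance is advanced to the department head on Sep 5, 2014) are Oct 8, 2014 and Oct 23, 2014 respectively; done Oct 12, 2014, which is between those dates.
Step 4 — must wait 30 days from Oct 12, 2014 (when a grievance meeting is requested), so not before Nov 11, 2014; acted on Nov 8, 2014, 3 days prematurely.
No need to go further; step 4 was not satisfied.

Step 4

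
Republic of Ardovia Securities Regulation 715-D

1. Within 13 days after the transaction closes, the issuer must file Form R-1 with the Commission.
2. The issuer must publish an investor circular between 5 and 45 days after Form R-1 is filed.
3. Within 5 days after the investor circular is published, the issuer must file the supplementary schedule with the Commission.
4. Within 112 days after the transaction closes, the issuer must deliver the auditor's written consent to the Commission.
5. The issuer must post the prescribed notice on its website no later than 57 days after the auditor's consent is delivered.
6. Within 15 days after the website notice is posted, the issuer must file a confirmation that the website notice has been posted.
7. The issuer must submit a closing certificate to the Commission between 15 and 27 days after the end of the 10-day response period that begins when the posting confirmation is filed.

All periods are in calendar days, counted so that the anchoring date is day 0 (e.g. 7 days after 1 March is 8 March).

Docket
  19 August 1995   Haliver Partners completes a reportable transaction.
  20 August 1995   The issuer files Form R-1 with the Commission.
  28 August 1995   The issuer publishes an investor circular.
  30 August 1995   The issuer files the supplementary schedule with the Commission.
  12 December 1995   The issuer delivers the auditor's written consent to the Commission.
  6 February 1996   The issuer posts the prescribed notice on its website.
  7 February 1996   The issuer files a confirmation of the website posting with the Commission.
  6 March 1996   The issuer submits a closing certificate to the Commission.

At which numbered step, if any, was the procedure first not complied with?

Step 4

(1) due by 19 August 1995 + 13 days = 1 September 1995; completed 20 August 1995, before the deadline.
(2) the permitted window runs from 20 August 1995 + 5 = 25 August 1995 to 20 August 1995 + 45 = 4 October 1995; 28 August 1995 falls inside that range.
(3) due by 28 August 1995 + 5 days = 2 September 1995; done 30 August 1995 — timely.
(4) due by 19 August 1995 + 112 days = 9 December 1995; not done until 12 December 1995, 3 days after the deadline.
That is the first point of non-compliance.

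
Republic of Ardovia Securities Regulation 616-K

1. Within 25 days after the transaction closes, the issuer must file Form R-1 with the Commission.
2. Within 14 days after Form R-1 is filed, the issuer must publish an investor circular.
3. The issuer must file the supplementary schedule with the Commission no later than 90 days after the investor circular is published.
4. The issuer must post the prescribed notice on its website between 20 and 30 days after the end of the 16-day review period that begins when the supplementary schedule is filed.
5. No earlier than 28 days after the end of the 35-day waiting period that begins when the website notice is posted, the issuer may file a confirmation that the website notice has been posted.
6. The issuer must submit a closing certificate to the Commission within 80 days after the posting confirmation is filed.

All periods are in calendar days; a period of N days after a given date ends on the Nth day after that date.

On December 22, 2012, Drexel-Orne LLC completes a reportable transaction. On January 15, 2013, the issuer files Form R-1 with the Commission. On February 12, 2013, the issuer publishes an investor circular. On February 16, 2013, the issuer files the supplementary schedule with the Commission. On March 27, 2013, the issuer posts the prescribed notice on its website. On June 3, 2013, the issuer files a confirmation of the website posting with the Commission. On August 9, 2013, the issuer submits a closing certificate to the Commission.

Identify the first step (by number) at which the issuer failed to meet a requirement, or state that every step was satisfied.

Step 2

Step 1 — counting 25 days from December 22, 2012 (when the transaction closes) gives a deadline of January 16, 2013; completed January 15, 2013, before the deadline.
Step 2 — counting 14 days from January 15, 2013 (when Form R-1 is filed) gives a deadline of January 29, 2013; not done until February 12, 2013, 14 days after the deadline.
Later steps need not be reached.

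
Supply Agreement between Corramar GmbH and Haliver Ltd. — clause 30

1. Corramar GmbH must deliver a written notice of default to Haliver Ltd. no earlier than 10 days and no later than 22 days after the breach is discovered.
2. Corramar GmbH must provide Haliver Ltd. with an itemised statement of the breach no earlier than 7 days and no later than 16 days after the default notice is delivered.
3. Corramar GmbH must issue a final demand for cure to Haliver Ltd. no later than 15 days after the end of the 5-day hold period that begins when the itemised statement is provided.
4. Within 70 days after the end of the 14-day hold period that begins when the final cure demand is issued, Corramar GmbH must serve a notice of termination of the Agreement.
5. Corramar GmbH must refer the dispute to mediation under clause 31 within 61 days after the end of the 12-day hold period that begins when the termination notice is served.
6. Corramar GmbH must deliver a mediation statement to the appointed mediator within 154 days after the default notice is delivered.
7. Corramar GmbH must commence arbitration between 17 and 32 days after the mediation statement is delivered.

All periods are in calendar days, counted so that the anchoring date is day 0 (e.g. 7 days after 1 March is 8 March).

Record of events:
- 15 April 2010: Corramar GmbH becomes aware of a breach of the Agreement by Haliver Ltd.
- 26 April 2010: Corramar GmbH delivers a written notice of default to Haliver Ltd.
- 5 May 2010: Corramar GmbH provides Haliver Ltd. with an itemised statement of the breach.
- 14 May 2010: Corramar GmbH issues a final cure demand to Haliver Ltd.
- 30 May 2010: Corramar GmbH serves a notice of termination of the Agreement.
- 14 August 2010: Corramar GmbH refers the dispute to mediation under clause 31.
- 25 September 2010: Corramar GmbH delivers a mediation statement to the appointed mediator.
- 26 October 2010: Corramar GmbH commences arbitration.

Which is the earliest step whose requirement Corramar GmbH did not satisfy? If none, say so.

Step 5

(1) the permitted window runs from 15 April 2010 + 10 = 25 April 2010 to 15 April 2010 + 22 = 7 May 2010; done 26 April 2010 — within the window.
(2) the permitted window runs from 26 April 2010 + 7 = 3 May 2010 to 26 April 2010 + 16 = 12 May 2010; 5 May 2010 falls inside that range.
(3) due by 10 May 2010 + 15 days = 25 May 2010; completed 14 May 2010, before the deadline.
(4) due by 28 May 2010 + 70 days = 6 August 2010; done 30 May 2010 — timely.
(5) due by 11 June 2010 + 61 days = 11 August 2010; 14 August 2010 misses that deadline by 3 days.
Later steps need not be reached.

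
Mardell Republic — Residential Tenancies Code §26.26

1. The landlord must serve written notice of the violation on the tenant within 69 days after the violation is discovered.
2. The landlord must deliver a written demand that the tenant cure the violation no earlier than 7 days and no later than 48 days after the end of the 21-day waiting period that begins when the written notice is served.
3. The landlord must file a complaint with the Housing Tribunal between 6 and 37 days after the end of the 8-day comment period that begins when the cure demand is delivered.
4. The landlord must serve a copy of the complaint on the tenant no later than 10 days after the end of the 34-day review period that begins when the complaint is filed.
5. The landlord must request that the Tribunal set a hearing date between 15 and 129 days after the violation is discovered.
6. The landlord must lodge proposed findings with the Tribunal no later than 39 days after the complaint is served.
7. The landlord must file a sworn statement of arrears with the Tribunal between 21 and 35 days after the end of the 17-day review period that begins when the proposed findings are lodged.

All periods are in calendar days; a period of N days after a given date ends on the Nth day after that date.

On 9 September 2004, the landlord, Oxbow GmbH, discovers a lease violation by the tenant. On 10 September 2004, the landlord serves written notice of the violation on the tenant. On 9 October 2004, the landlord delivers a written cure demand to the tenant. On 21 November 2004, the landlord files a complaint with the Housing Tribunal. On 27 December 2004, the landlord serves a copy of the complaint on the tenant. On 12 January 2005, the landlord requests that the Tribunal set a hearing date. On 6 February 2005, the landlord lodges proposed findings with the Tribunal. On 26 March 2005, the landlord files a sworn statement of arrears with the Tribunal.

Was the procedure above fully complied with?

Step 1 — counting 69 days from 9 September 2004 (when the violation is discovered) gives a deadline of 17 November 2004; completed 10 September 2004, before the deadline.
Step 2 — 7 and 48 days from 1 October 2004 (end of the 21-day waiting period, which began when the written notice is served on 10 September 2004) are 8 October 2004 and 18 November 2004 respectively; 9 October 2004 falls inside that range.
Step 3 — 6 and 37 days from 17 October 2004 (end of the 8-day comment period, which began when the cure demand is delivered on 9 October 2004) are 23 October 2004 and 23 November 2004 respectively; done 21 November 2004, which is between those dates.
Step 4 — counting 10 days from 25 December 2004 (end of the 34-day review period, which began when the complaint is filed on 21 November 2004) gives a deadline of 4 January 2005; 27 December 2004 is within that limit.
Step 5 — 15 and 129 days from 9 September 2004 (when the violation is discovered) are 24 September 2004 and 16 January 2005 respectively; done 12 January 2005 — within the window.
Step 6 — counting 39 days from 27 December 2004 (when the complaint is served) gives a deadline of 4 February 2005; 6 February 2005 misses that deadline by 2 days.
The procedure was therefore not followed at step 6.

No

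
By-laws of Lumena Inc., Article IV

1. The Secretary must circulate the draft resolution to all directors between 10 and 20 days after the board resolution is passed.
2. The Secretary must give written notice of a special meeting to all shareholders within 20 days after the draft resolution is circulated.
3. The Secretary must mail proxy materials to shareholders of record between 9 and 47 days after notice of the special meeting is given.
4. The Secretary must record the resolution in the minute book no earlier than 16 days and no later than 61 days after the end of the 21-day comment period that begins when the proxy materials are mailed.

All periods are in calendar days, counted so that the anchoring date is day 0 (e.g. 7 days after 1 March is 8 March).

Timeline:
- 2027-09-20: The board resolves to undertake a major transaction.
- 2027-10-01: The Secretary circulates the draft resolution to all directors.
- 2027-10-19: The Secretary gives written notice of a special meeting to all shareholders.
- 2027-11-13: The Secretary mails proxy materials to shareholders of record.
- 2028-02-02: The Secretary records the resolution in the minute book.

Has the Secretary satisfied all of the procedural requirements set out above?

Yes

(1) the permitted window runs from 2027-09-20 + 10 = 2027-09-30 to 2027-09-20 + 20 = 2027-10-10; 2027-10-01 falls inside that range.
(2) due by 2027-10-01 + 20 days = 2027-10-21; completed 2027-10-19, before the deadline.
(3) the permitted window runs from 2027-10-19 + 9 = 2027-10-28 to 2027-10-19 + 47 = 2027-12-05; done 2027-11-13 — within the window.
(4) the permitted window runs from 2027-12-04 + 16 = 2027-12-20 to 2027-12-04 + 61 = 2028-02-03; done 2028-02-02 — within the window.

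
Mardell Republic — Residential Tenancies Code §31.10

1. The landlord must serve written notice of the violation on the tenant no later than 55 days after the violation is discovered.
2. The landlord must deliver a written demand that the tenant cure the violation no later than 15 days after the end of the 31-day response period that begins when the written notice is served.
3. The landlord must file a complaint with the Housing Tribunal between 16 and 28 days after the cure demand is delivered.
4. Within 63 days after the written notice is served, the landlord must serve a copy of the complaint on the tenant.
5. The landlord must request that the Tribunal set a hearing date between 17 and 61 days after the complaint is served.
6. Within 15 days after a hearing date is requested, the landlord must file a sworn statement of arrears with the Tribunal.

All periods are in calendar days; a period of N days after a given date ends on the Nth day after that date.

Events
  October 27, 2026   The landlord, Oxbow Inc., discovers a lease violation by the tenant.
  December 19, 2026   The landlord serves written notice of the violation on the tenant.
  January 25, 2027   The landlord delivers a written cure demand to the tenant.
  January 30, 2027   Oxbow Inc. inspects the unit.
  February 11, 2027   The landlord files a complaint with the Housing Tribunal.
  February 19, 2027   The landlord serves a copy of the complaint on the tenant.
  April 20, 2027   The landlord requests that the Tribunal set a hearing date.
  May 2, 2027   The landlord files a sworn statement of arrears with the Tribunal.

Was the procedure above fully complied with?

Yes

(1) due by October 27, 2026 + 55 days = December 21, 2026; December 19, 2026 is within that limit.
(2) due by January 19, 2027 + 15 days = February 3, 2027; January 25, 2027 is within that limit.
(3) the permitted window runs from January 25, 2027 + 16 = February 10, 2027 to January 25, 2027 + 28 = February 22, 2027; done February 11, 2027, which is between those dates.
(4) due by December 19, 2026 + 63 days = February 20, 2027; completed February 19, 2027, before the deadline.
(5) the permitted window runs from February 19, 2027 + 17 = March 8, 2027 to February 19, 2027 + 61 = April 21, 2027; April 20, 2027 falls inside that range.
(6) due by April 20, 2027 + 15 days = May 5, 2027; completed May 2, 2027, before the deadline.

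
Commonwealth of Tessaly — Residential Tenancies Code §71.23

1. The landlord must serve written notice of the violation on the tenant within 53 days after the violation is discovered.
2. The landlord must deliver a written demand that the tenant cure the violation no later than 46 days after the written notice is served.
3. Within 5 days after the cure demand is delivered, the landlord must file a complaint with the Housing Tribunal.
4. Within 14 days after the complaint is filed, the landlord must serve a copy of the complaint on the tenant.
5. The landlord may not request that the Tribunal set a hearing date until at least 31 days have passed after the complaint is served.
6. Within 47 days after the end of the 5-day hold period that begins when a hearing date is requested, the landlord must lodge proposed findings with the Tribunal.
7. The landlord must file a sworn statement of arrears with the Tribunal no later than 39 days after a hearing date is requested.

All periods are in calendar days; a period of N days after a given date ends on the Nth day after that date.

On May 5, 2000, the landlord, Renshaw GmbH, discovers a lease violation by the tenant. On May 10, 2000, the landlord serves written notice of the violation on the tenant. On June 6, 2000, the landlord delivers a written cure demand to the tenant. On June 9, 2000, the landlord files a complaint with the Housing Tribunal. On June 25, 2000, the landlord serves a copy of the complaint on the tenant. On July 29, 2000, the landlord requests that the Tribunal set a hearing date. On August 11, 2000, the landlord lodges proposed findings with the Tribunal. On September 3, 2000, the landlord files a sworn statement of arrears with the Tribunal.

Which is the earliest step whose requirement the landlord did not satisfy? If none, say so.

(1) due by May 5, 2000 + 53 days = June 27, 2000; May 10, 2000 is within that limit.
(2) due by May 10, 2000 + 46 days = June 25, 2000; June 6, 2000 is within that limit.
(3) due by June 6, 2000 + 5 days = June 11, 2000; June 9, 2000 is within that limit.
(4) due by June 9, 2000 + 14 days = June 23, 2000; done June 25, 2000 — 2 days late.

Step 4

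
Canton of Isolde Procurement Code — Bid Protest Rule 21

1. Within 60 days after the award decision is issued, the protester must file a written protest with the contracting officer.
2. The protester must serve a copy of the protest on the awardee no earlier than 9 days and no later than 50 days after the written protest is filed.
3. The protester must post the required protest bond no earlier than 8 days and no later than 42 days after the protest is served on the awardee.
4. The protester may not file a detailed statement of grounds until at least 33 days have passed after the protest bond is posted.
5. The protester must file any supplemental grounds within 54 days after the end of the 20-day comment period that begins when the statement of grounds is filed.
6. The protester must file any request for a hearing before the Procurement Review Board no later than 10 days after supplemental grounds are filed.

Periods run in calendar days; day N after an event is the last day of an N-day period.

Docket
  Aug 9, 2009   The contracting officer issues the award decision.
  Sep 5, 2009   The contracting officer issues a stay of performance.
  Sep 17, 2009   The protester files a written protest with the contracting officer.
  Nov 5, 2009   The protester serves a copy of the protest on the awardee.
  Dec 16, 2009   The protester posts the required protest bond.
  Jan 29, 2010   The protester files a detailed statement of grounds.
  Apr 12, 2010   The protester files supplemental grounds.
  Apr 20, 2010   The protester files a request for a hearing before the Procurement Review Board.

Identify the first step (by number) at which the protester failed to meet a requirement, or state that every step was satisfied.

None — every step was satisfied

Step 1: 60 days after Aug 9, 2009 (when the award decision is issued) is Oct 8, 2009; completed Sep 17, 2009, before the deadline.
Step 2: the window is 9–50 days after Sep 17, 2009 (when the written protest is filed), so Sep 26, 2009 through Nov 6, 2009; done Nov 5, 2009 — within the window.
Step 3: the window is 8–42 days after Nov 5, 2009 (when the protest is served on the awardee), so Nov 13, 2009 through Dec 17, 2009; done Dec 16, 2009 — within the window.
Step 4: the earliest permitted date is 33 days after Dec 16, 2009 (when the protest bond is posted), i.e. Jan 18, 2010; done Jan 29, 2010, after the minimum wait.
Step 5: 54 days after Feb 18, 2010 (end of the 20-day comment period, which began when the statement of grounds is filed on Jan 29, 2010) is Apr 13, 2010; completed Apr 12, 2010, before the deadline.
Step 6: 10 days after Apr 12, 2010 (when supplemental grounds are filed) is Apr 22, 2010; completed Apr 20, 2010, before the deadline.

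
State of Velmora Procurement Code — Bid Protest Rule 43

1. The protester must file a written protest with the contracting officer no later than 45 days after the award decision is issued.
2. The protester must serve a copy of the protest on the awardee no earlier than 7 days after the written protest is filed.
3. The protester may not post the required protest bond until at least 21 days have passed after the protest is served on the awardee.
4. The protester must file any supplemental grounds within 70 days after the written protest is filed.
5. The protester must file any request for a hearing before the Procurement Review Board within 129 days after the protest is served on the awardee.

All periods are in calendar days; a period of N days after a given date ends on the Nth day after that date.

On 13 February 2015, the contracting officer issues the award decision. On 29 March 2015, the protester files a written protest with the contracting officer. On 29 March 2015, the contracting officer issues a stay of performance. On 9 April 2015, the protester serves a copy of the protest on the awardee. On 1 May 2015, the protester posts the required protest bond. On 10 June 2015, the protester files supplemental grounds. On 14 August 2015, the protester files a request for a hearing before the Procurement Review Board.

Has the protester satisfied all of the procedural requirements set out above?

(1) due by 13 February 2015 + 45 days = 30 March 2015; done 29 March 2015 — timely.
(2) permitted from 29 March 2015 + 7 days = 5 April 2015 onward; 9 April 2015 is on or after that date.
(3) permitted from 9 April 2015 + 21 days = 30 April 2015 onward; done 1 May 2015 — permitted.
(4) due by 29 March 2015 + 70 days = 7 June 2015; not done until 10 June 2015, 3 days after the deadline.

No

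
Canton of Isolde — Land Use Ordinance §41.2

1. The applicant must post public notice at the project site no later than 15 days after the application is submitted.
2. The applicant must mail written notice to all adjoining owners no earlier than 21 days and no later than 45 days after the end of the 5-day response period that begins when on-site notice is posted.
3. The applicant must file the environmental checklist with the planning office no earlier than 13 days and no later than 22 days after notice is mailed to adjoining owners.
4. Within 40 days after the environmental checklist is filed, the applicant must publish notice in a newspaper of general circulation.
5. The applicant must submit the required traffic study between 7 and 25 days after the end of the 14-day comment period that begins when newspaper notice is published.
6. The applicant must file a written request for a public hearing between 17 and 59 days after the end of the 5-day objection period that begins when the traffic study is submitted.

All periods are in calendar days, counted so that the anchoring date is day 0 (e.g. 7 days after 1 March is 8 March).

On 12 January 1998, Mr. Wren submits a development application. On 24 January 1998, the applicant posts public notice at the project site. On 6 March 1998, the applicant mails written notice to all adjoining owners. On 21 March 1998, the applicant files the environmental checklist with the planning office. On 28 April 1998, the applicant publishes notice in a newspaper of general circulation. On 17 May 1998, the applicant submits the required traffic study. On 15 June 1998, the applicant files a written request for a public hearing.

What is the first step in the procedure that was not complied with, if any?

Step 1 — counting 15 days from 12 January 1998 (when the application is submitted) gives a deadline of 27 January 1998; completed 24 January 1998, before the deadline.
Step 2 — 21 and 45 days from 29 January 1998 (end of the 5-day response period, which began when on-site notice is posted on 24 January 1998) are 19 February 1998 and 15 March 1998 respectively; done 6 March 1998, which is between those dates.
Step 3 — 13 and 22 days from 6 March 1998 (when notice is mailed to adjoining owners) are 19 March 1998 and 28 March 1998 respectively; done 21 March 1998, which is between those dates.
Step 4 — counting 40 days from 21 March 1998 (when the environmental checklist is filed) gives a deadline of 30 April 1998; completed 28 April 1998, before the deadline.
Step 5 — 7 and 25 days from 12 May 1998 (end of the 14-day comment period, which began when newspaper notice is published on 28 April 1998) are 19 May 1998 and 6 June 1998 respectively; 17 May 1998 is 2 days too early.
That is the first point of non-compliance.

Step 5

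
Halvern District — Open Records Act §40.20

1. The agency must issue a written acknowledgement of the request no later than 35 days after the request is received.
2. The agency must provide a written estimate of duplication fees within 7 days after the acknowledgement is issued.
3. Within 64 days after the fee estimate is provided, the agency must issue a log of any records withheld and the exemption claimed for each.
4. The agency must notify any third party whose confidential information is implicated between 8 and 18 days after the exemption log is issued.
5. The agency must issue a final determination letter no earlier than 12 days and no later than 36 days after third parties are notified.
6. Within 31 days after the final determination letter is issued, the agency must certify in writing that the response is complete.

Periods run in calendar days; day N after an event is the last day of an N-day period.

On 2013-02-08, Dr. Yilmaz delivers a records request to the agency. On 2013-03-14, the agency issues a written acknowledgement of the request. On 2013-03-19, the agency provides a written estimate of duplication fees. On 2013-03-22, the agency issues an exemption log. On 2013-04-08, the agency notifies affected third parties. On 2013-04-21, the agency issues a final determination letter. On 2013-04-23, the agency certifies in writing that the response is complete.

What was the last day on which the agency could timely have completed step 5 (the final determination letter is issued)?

2013-05-14

Step 5 runs from 2013-04-08, when third parties are notified. The window is 12–36 days after 2013-04-08; it closes on 2013-05-14.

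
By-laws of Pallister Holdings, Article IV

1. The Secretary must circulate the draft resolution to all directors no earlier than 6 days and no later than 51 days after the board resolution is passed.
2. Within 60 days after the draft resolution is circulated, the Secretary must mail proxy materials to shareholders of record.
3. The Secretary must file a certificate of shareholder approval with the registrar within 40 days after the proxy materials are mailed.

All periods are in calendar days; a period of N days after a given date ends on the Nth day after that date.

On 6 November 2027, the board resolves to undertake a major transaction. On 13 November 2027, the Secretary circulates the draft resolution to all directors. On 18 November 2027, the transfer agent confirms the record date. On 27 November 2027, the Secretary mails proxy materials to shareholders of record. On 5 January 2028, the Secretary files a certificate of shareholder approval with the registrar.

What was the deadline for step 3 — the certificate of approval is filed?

6 January 2028

Step 3 runs from 27 November 2027, when the proxy materials are mailed. 40 days after 27 November 2027 is 6 January 2028.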